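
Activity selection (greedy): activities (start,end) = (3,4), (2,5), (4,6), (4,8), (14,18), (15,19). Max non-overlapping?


Greedy: pick earliest-ending, then skip overlaps.
Selected (3 activities): [(3, 4), (4, 6), (14, 18)]


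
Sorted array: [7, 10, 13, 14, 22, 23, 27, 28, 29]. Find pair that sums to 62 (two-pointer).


Two pointers: lo=0, hi=8
No pair sums to 62


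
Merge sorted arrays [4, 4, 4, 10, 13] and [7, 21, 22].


Compare heads, take smaller each step.
Merged: [4, 4, 4, 7, 10, 13, 21, 22]


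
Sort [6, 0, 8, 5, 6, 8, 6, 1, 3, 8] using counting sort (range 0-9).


Count array: [1, 1, 0, 1, 0, 1, 3, 0, 3, 0]
Reconstruct: [0, 1, 3, 5, 6, 6, 6, 8, 8, 8]


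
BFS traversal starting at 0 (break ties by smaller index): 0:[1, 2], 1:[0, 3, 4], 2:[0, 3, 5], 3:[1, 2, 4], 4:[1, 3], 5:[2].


BFS queue: start with [0]
Visit order: [0, 1, 2, 3, 4, 5]


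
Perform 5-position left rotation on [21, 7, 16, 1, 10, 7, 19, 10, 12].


Left rotate by 5: [7, 19, 10, 12, 21, 7, 16, 1, 10]


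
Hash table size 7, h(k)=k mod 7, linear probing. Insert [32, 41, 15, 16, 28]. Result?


Insertions: 32->slot 4; 41->slot 6; 15->slot 1; 16->slot 2; 28->slot 0
Table: [28, 15, 16, None, 32, None, 41]


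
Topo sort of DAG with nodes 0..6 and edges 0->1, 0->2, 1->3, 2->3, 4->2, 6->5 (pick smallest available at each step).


Kahn's algorithm, process smallest node first
Order: [0, 1, 4, 2, 3, 6, 5]


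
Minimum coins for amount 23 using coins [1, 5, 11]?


dp[0]=0; dp[i]=1+min(dp[i-c] for c in coins)
...dp[18]=4, dp[19]=5, dp[20]=4, dp[21]=3, dp[22]=2, dp[23]=3
Minimum coins for 23 = 3


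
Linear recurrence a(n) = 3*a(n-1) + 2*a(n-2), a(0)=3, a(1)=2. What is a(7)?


Build bottom-up:
...a(5)=512, a(6)=1824, a(7)=3*1824+2*512=6496


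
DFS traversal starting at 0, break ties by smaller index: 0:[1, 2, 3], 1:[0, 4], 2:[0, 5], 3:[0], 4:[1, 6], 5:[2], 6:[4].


DFS stack-based: start with [0]
Visit order: [0, 1, 4, 6, 2, 5, 3]


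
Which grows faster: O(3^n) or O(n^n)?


exponential (base 3) grows slower than n^n
O(3^n) is asymptotically smaller; O(n^n) grows faster


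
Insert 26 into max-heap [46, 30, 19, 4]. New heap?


Append 26: [46, 30, 19, 4, 26]
Bubble up: no swaps needed
Result: [46, 30, 19, 4, 26]


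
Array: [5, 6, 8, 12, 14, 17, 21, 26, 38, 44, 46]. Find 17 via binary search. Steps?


Search for 17:
[0,10] mid=5 arr[5]=17
Total: 1 comparisons


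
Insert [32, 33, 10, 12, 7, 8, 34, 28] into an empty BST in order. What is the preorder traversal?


Root = 32; build tree by BST insertion.
Preorder traversal: [32, 10, 7, 8, 12, 28, 33, 34]


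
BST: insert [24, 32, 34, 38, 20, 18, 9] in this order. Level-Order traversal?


Root = 24; build tree by BST insertion.
Level-Order traversal: [24, 20, 32, 18, 34, 9, 38]


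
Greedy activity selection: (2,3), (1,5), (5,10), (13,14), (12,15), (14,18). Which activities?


Greedy: pick earliest-ending, then skip overlaps.
Selected (4 activities): [(2, 3), (5, 10), (13, 14), (14, 18)]


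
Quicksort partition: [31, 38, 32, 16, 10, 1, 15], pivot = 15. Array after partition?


Elements <= 15 go left of pivot.
Result: [10, 1, 15, 16, 31, 38, 32], pivot at index 2


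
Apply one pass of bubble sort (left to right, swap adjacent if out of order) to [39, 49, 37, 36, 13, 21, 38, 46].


After one pass: [39, 37, 36, 13, 21, 38, 46, 49]


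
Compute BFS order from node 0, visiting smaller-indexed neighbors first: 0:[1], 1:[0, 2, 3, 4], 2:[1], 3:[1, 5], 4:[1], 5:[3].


BFS queue: start with [0]
Visit order: [0, 1, 2, 3, 4, 5]


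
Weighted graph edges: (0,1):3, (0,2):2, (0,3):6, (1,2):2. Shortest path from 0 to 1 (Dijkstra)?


Dijkstra from 0:
Distances: {0: 0, 1: 3, 2: 2, 3: 6}
Shortest distance to 1 = 3, path = [0, 1]


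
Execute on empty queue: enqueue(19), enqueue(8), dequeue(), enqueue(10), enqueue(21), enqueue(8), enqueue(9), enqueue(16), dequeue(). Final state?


enqueue(19) -> [19]
enqueue(8) -> [19, 8]
dequeue() returns 19 -> [8]
enqueue(10) -> [8, 10]
enqueue(21) -> [8, 10, 21]
enqueue(8) -> [8, 10, 21, 8]
enqueue(9) -> [8, 10, 21, 8, 9]
enqueue(16) -> [8, 10, 21, 8, 9, 16]
dequeue() returns 8 -> [10, 21, 8, 9, 16]
Final queue (front to back): [10, 21, 8, 9, 16]


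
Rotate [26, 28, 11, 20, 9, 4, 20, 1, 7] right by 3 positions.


Right rotate by 3: [20, 1, 7, 26, 28, 11, 20, 9, 4]


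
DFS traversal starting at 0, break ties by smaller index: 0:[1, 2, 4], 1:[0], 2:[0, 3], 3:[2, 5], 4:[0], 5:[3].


DFS stack-based: start with [0]
Visit order: [0, 1, 2, 3, 5, 4]


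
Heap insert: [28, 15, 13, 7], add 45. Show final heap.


Append 45: [28, 15, 13, 7, 45]
Bubble up: swap idx 4(45) with idx 1(15); swap idx 1(45) with idx 0(28)
Result: [45, 28, 13, 7, 15]


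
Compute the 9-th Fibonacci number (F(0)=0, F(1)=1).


F(n)=F(n-1)+F(n-2)
...F(7)=13, F(8)=21, F(9)=34


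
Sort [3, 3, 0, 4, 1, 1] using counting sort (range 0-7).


Count array: [1, 2, 0, 2, 1, 0, 0, 0]
Reconstruct: [0, 1, 1, 3, 3, 4]


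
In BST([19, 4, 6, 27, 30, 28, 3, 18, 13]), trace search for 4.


BST root = 19
Search for 4: compare at each node
Path: [19, 4]


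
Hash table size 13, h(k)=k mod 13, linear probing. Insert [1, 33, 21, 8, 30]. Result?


Insertions: 1->slot 1; 33->slot 7; 21->slot 8; 8->slot 9; 30->slot 4
Table: [None, 1, None, None, 30, None, None, 33, 21, 8, None, None, None]


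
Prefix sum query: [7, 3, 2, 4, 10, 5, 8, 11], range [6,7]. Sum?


Prefix sums: [0, 7, 10, 12, 16, 26, 31, 39, 50]
Sum[6..7] = prefix[8] - prefix[6] = 50 - 31 = 19


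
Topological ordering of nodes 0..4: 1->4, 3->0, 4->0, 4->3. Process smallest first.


Kahn's algorithm, process smallest node first
Order: [1, 2, 4, 3, 0]


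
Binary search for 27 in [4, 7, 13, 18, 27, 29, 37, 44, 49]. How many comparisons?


Search for 27:
[0,8] mid=4 arr[4]=27
Total: 1 comparisons


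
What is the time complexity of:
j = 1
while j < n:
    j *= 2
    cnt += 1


Per nesting level: O(log n) = O(log n)
Complexity: O(log n)


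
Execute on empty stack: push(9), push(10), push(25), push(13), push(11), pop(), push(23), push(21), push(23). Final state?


push(9) -> [9]
push(10) -> [9, 10]
push(25) -> [9, 10, 25]
push(13) -> [9, 10, 25, 13]
push(11) -> [9, 10, 25, 13, 11]
pop() returns 11 -> [9, 10, 25, 13]
push(23) -> [9, 10, 25, 13, 23]
push(21) -> [9, 10, 25, 13, 23, 21]
push(23) -> [9, 10, 25, 13, 23, 21, 23]
Final stack (bottom to top): [9, 10, 25, 13, 23, 21, 23]


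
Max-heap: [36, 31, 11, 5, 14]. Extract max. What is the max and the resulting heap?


Max = 36
Replace root with last, heapify down
Resulting heap: [31, 14, 11, 5]


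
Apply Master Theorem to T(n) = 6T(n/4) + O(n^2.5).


a=6, b=4, c=2.5. log_4(6)=1.292 < c=2.5. Case 3: O(n^c) = O(n^2.500)
Complexity: O(n^2.500)


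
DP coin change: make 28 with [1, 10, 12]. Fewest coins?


dp[0]=0; dp[i]=1+min(dp[i-c] for c in coins)
...dp[23]=3, dp[24]=2, dp[25]=3, dp[26]=4, dp[27]=5, dp[28]=6
Minimum coins for 28 = 6


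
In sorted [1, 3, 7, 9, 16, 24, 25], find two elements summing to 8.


Two pointers: lo=0, hi=6
Found pair: (1, 7) summing to 8


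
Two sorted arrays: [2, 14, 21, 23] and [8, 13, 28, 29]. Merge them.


Compare heads, take smaller each step.
Merged: [2, 8, 13, 14, 21, 23, 28, 29]


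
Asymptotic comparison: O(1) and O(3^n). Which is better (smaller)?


constant grows slower than exponential (base 3)
O(1) is asymptotically smaller; O(3^n) grows faster


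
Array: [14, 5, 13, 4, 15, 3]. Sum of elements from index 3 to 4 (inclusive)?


Prefix sums: [0, 14, 19, 32, 36, 51, 54]
Sum[3..4] = prefix[5] - prefix[3] = 51 - 32 = 19


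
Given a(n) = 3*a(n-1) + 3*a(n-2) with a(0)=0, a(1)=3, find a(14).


Build bottom-up:
...a(12)=5773680, a(13)=21889683, a(14)=3*21889683+3*5773680=82990089


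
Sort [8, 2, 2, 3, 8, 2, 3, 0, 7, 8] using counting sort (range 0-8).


Count array: [1, 0, 3, 2, 0, 0, 0, 1, 3]
Reconstruct: [0, 2, 2, 2, 3, 3, 7, 8, 8, 8]


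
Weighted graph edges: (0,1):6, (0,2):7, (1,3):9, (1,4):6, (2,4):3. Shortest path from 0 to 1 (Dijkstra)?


Dijkstra from 0:
Distances: {0: 0, 1: 6, 2: 7, 3: 15, 4: 10}
Shortest distance to 1 = 6, path = [0, 1]


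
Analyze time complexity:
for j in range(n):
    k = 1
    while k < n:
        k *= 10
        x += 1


Per nesting level: O(n) * O(log n) = O(n log n)
Complexity: O(n log n)


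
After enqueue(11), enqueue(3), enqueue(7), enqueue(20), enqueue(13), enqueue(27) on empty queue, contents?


enqueue(11) -> [11]
enqueue(3) -> [11, 3]
enqueue(7) -> [11, 3, 7]
enqueue(20) -> [11, 3, 7, 20]
enqueue(13) -> [11, 3, 7, 20, 13]
enqueue(27) -> [11, 3, 7, 20, 13, 27]
Final queue (front to back): [11, 3, 7, 20, 13, 27]


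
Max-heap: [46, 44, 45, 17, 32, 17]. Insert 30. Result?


Append 30: [46, 44, 45, 17, 32, 17, 30]
Bubble up: no swaps needed
Result: [46, 44, 45, 17, 32, 17, 30]


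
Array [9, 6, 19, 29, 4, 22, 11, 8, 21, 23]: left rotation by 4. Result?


Left rotate by 4: [4, 22, 11, 8, 21, 23, 9, 6, 19, 29]


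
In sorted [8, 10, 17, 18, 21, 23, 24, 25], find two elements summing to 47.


Two pointers: lo=0, hi=7
Found pair: (23, 24) summing to 47


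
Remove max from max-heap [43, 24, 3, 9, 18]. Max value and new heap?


Max = 43
Replace root with last, heapify down
Resulting heap: [24, 18, 3, 9]


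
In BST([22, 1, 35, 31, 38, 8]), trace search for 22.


BST root = 22
Search for 22: compare at each node
Path: [22]


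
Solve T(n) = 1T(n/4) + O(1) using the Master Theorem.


a=1, b=4, c=0. log_4(1)=0 = c=0. Case 2: O(n^c log n) = O(log n)
Complexity: O(log n)


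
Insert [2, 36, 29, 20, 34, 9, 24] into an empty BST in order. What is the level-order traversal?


Root = 2; build tree by BST insertion.
Level-Order traversal: [2, 36, 29, 20, 34, 9, 24]


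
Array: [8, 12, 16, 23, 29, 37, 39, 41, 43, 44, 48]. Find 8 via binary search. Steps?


Search for 8:
[0,10] mid=5 arr[5]=37
[0,4] mid=2 arr[2]=16
[0,1] mid=0 arr[0]=8
Total: 3 comparisons


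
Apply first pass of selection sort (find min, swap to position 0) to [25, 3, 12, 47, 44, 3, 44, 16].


After one pass: [3, 25, 12, 47, 44, 3, 44, 16]


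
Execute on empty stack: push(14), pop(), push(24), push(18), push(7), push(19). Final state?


push(14) -> [14]
pop() returns 14 -> []
push(24) -> [24]
push(18) -> [24, 18]
push(7) -> [24, 18, 7]
push(19) -> [24, 18, 7, 19]
Final stack (bottom to top): [24, 18, 7, 19]


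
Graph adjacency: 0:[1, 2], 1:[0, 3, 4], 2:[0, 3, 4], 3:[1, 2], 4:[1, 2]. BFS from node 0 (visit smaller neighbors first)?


BFS queue: start with [0]
Visit order: [0, 1, 2, 3, 4]


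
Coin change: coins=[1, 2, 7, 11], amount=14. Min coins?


dp[0]=0; dp[i]=1+min(dp[i-c] for c in coins)
...dp[9]=2, dp[10]=3, dp[11]=1, dp[12]=2, dp[13]=2, dp[14]=2
Minimum coins for 14 = 2


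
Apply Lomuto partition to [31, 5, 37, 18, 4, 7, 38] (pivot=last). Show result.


Elements <= 38 go left of pivot.
Result: [31, 5, 37, 18, 4, 7, 38], pivot at index 6


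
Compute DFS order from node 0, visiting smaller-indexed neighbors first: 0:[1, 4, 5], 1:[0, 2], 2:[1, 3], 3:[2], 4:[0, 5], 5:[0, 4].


DFS stack-based: start with [0]
Visit order: [0, 1, 2, 3, 4, 5]


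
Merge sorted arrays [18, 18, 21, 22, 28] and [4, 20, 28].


Compare heads, take smaller each step.
Merged: [4, 18, 18, 20, 21, 22, 28, 28]


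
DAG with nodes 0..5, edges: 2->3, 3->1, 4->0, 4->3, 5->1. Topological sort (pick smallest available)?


Kahn's algorithm, process smallest node first
Order: [2, 4, 0, 3, 5, 1]


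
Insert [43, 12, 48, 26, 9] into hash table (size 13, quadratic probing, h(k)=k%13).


Insertions: 43->slot 4; 12->slot 12; 48->slot 9; 26->slot 0; 9->slot 10
Table: [26, None, None, None, 43, None, None, None, None, 48, 9, None, 12]


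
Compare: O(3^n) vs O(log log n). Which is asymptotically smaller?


double-logarithmic grows slower than exponential (base 3)
O(log log n) is asymptotically smaller; O(3^n) grows faster


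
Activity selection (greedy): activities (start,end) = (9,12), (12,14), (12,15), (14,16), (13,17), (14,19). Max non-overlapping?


Greedy: pick earliest-ending, then skip overlaps.
Selected (3 activities): [(9, 12), (12, 14), (14, 16)]


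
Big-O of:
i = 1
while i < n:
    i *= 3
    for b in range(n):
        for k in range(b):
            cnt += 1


Per nesting level: O(log n) * O(n) * O(n) [triangular over b] = O(n^2 log n)
Complexity: O(n^2 log n)


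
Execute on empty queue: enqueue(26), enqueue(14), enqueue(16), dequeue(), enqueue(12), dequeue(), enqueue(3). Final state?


enqueue(26) -> [26]
enqueue(14) -> [26, 14]
enqueue(16) -> [26, 14, 16]
dequeue() returns 26 -> [14, 16]
enqueue(12) -> [14, 16, 12]
dequeue() returns 14 -> [16, 12]
enqueue(3) -> [16, 12, 3]
Final queue (front to back): [16, 12, 3]


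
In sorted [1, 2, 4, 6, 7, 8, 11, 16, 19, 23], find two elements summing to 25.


Two pointers: lo=0, hi=9
Found pair: (2, 23) summing to 25


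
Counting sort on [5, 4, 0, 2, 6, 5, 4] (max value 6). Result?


Count array: [1, 0, 1, 0, 2, 2, 1]
Reconstruct: [0, 2, 4, 4, 5, 5, 6]


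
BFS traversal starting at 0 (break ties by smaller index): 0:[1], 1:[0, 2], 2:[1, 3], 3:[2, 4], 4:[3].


BFS queue: start with [0]
Visit order: [0, 1, 2, 3, 4]


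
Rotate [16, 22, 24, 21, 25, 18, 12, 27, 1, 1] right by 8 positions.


Right rotate by 8: [24, 21, 25, 18, 12, 27, 1, 1, 16, 22]


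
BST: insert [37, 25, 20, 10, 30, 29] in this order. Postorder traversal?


Root = 37; build tree by BST insertion.
Postorder traversal: [10, 20, 29, 30, 25, 37]


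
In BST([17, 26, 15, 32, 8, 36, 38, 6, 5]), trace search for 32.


BST root = 17
Search for 32: compare at each node
Path: [17, 26, 32]


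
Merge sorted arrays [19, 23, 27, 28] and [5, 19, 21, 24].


Compare heads, take smaller each step.
Merged: [5, 19, 19, 21, 23, 24, 27, 28]


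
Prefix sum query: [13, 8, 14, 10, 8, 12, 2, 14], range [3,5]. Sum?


Prefix sums: [0, 13, 21, 35, 45, 53, 65, 67, 81]
Sum[3..5] = prefix[6] - prefix[3] = 65 - 35 = 30


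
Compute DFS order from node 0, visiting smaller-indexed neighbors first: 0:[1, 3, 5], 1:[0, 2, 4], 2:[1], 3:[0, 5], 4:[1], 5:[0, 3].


DFS stack-based: start with [0]
Visit order: [0, 1, 2, 4, 3, 5]


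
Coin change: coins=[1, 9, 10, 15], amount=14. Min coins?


dp[0]=0; dp[i]=1+min(dp[i-c] for c in coins)
...dp[9]=1, dp[10]=1, dp[11]=2, dp[12]=3, dp[13]=4, dp[14]=5
Minimum coins for 14 = 5


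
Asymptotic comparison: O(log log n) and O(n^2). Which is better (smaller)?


double-logarithmic grows slower than quadratic
O(log log n) is asymptotically smaller; O(n^2) grows faster


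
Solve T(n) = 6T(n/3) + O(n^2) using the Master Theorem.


a=6, b=3, c=2. log_3(6)=1.631 < c=2. Case 3: O(n^c) = O(n^2)
Complexity: O(n^2)


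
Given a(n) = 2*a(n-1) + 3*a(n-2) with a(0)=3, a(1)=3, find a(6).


Build bottom-up:
...a(4)=123, a(5)=363, a(6)=2*363+3*123=1095


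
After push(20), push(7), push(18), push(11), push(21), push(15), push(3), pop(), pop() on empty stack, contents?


push(20) -> [20]
push(7) -> [20, 7]
push(18) -> [20, 7, 18]
push(11) -> [20, 7, 18, 11]
push(21) -> [20, 7, 18, 11, 21]
push(15) -> [20, 7, 18, 11, 21, 15]
push(3) -> [20, 7, 18, 11, 21, 15, 3]
pop() returns 3 -> [20, 7, 18, 11, 21, 15]
pop() returns 15 -> [20, 7, 18, 11, 21]
Final stack (bottom to top): [20, 7, 18, 11, 21]


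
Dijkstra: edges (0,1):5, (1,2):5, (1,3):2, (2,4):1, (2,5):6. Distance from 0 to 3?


Dijkstra from 0:
Distances: {0: 0, 1: 5, 2: 10, 3: 7, 4: 11, 5: 16}
Shortest distance to 3 = 7, path = [0, 1, 3]


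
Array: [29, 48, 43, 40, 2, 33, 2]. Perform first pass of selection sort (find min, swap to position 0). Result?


After one pass: [2, 48, 43, 40, 29, 33, 2]


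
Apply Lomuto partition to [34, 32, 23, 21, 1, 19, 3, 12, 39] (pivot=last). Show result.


Elements <= 39 go left of pivot.
Result: [34, 32, 23, 21, 1, 19, 3, 12, 39], pivot at index 8


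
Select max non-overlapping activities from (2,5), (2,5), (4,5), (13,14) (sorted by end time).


Greedy: pick earliest-ending, then skip overlaps.
Selected (2 activities): [(2, 5), (13, 14)]


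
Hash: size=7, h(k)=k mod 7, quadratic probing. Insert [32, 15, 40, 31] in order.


Insertions: 32->slot 4; 15->slot 1; 40->slot 5; 31->slot 3
Table: [None, 15, None, 31, 32, 40, None]


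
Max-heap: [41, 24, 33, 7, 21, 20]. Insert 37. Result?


Append 37: [41, 24, 33, 7, 21, 20, 37]
Bubble up: swap idx 6(37) with idx 2(33)
Result: [41, 24, 37, 7, 21, 20, 33]


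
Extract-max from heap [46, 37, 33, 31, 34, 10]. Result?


Max = 46
Replace root with last, heapify down
Resulting heap: [37, 34, 33, 31, 10]


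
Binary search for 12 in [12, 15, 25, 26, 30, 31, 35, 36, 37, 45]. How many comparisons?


Search for 12:
[0,9] mid=4 arr[4]=30
[0,3] mid=1 arr[1]=15
[0,0] mid=0 arr[0]=12
Total: 3 comparisons


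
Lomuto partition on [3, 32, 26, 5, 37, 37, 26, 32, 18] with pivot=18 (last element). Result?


Elements <= 18 go left of pivot.
Result: [3, 5, 18, 32, 37, 37, 26, 32, 26], pivot at index 2


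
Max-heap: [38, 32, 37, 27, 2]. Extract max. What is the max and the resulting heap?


Max = 38
Replace root with last, heapify down
Resulting heap: [37, 32, 2, 27]


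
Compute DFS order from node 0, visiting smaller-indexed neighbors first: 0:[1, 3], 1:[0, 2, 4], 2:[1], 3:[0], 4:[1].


DFS stack-based: start with [0]
Visit order: [0, 1, 2, 4, 3]


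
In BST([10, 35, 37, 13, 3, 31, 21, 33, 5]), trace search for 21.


BST root = 10
Search for 21: compare at each node
Path: [10, 35, 13, 31, 21]


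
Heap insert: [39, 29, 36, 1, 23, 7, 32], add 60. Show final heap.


Append 60: [39, 29, 36, 1, 23, 7, 32, 60]
Bubble up: swap idx 7(60) with idx 3(1); swap idx 3(60) with idx 1(29); swap idx 1(60) with idx 0(39)
Result: [60, 39, 36, 29, 23, 7, 32, 1]


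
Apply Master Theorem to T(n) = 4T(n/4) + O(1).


a=4, b=4, c=0. log_4(4)=1 > c=0. Case 1: O(n^log_b(a)) = O(n)
Complexity: O(n)


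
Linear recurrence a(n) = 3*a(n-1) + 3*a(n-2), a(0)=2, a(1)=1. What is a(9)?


Build bottom-up:
...a(7)=6345, a(8)=24057, a(9)=3*24057+3*6345=91206


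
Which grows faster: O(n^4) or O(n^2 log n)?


n^2 log n grows slower than quartic
O(n^2 log n) is asymptotically smaller; O(n^4) grows faster


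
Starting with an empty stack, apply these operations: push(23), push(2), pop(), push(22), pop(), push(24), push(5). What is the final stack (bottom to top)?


push(23) -> [23]
push(2) -> [23, 2]
pop() returns 2 -> [23]
push(22) -> [23, 22]
pop() returns 22 -> [23]
push(24) -> [23, 24]
push(5) -> [23, 24, 5]
Final stack (bottom to top): [23, 24, 5]


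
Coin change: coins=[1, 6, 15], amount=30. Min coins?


dp[0]=0; dp[i]=1+min(dp[i-c] for c in coins)
...dp[25]=5, dp[26]=6, dp[27]=3, dp[28]=4, dp[29]=5, dp[30]=2
Minimum coins for 30 = 2


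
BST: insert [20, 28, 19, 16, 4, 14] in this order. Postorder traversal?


Root = 20; build tree by BST insertion.
Postorder traversal: [14, 4, 16, 19, 28, 20]


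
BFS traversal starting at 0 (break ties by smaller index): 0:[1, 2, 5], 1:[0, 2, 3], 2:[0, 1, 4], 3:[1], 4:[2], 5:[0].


BFS queue: start with [0]
Visit order: [0, 1, 2, 5, 3, 4]


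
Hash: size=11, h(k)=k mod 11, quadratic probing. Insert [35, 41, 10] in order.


Insertions: 35->slot 2; 41->slot 8; 10->slot 10
Table: [None, None, 35, None, None, None, None, None, 41, None, 10]


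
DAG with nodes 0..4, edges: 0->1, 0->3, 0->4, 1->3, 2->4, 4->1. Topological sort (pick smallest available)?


Kahn's algorithm, process smallest node first
Order: [0, 2, 4, 1, 3]


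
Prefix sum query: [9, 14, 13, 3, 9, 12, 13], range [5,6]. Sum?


Prefix sums: [0, 9, 23, 36, 39, 48, 60, 73]
Sum[5..6] = prefix[7] - prefix[5] = 73 - 48 = 25


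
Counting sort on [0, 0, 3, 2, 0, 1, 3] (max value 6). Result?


Count array: [3, 1, 1, 2, 0, 0, 0]
Reconstruct: [0, 0, 0, 1, 2, 3, 3]


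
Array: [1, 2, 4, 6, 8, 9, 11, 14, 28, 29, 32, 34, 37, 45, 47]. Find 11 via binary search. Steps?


Search for 11:
[0,14] mid=7 arr[7]=14
[0,6] mid=3 arr[3]=6
[4,6] mid=5 arr[5]=9
[6,6] mid=6 arr[6]=11
Total: 4 comparisons


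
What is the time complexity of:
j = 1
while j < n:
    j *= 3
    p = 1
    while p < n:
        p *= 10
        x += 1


Per nesting level: O(log n) * O(log n) = O((log n)^2)
Complexity: O((log n)^2)


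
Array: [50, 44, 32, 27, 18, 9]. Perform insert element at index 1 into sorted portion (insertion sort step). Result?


After one pass: [44, 50, 32, 27, 18, 9]


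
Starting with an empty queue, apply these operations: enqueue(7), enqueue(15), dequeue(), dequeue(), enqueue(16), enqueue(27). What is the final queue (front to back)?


enqueue(7) -> [7]
enqueue(15) -> [7, 15]
dequeue() returns 7 -> [15]
dequeue() returns 15 -> []
enqueue(16) -> [16]
enqueue(27) -> [16, 27]
Final queue (front to back): [16, 27]


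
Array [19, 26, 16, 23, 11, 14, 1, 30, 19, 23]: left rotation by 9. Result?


Left rotate by 9: [23, 19, 26, 16, 23, 11, 14, 1, 30, 19]


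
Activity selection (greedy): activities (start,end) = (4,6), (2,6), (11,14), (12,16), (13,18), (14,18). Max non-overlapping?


Greedy: pick earliest-ending, then skip overlaps.
Selected (3 activities): [(4, 6), (11, 14), (14, 18)]


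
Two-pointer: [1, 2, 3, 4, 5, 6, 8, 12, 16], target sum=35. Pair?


Two pointers: lo=0, hi=8
No pair sums to 35


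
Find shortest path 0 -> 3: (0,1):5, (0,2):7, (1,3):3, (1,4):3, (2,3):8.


Dijkstra from 0:
Distances: {0: 0, 1: 5, 2: 7, 3: 8, 4: 8}
Shortest distance to 3 = 8, path = [0, 1, 3]


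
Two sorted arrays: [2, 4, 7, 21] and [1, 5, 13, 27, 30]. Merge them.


Compare heads, take smaller each step.
Merged: [1, 2, 4, 5, 7, 13, 21, 27, 30]


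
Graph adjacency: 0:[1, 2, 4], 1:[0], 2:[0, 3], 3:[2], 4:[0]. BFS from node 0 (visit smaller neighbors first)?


BFS queue: start with [0]
Visit order: [0, 1, 2, 4, 3]


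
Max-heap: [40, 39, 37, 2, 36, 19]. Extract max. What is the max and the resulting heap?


Max = 40
Replace root with last, heapify down
Resulting heap: [39, 36, 37, 2, 19]


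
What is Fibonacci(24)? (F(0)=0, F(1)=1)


F(n)=F(n-1)+F(n-2)
...F(22)=17711, F(23)=28657, F(24)=46368


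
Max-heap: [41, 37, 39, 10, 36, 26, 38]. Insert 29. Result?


Append 29: [41, 37, 39, 10, 36, 26, 38, 29]
Bubble up: swap idx 7(29) with idx 3(10)
Result: [41, 37, 39, 29, 36, 26, 38, 10]


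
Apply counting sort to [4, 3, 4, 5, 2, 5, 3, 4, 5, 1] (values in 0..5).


Count array: [0, 1, 1, 2, 3, 3]
Reconstruct: [1, 2, 3, 3, 4, 4, 4, 5, 5, 5]


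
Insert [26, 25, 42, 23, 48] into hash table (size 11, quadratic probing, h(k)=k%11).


Insertions: 26->slot 4; 25->slot 3; 42->slot 9; 23->slot 1; 48->slot 5
Table: [None, 23, None, 25, 26, 48, None, None, None, 42, None]


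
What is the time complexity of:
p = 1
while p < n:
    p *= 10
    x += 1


Per nesting level: O(log n) = O(log n)
Complexity: O(log n)


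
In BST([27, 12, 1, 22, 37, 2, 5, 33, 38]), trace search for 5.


BST root = 27
Search for 5: compare at each node
Path: [27, 12, 1, 2, 5]


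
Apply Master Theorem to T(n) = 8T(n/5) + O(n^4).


a=8, b=5, c=4. log_5(8)=1.292 < c=4. Case 3: O(n^c) = O(n^4)
Complexity: O(n^4)


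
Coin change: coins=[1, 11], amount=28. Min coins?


dp[0]=0; dp[i]=1+min(dp[i-c] for c in coins)
...dp[23]=3, dp[24]=4, dp[25]=5, dp[26]=6, dp[27]=7, dp[28]=8
Minimum coins for 28 = 8


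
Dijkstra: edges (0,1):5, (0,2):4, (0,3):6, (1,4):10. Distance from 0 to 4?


Dijkstra from 0:
Distances: {0: 0, 1: 5, 2: 4, 3: 6, 4: 15}
Shortest distance to 4 = 15, path = [0, 1, 4]


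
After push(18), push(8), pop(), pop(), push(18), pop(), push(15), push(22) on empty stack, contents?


push(18) -> [18]
push(8) -> [18, 8]
pop() returns 8 -> [18]
pop() returns 18 -> []
push(18) -> [18]
pop() returns 18 -> []
push(15) -> [15]
push(22) -> [15, 22]
Final stack (bottom to top): [15, 22]


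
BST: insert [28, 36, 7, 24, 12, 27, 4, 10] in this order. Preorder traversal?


Root = 28; build tree by BST insertion.
Preorder traversal: [28, 7, 4, 24, 12, 10, 27, 36]


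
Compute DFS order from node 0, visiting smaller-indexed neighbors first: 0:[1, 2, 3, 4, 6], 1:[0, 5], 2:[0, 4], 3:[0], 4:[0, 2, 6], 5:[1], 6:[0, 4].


DFS stack-based: start with [0]
Visit order: [0, 1, 5, 2, 4, 6, 3]


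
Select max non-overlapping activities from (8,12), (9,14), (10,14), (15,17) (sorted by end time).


Greedy: pick earliest-ending, then skip overlaps.
Selected (2 activities): [(8, 12), (15, 17)]


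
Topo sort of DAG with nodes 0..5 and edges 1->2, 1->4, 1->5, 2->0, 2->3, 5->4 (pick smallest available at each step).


Kahn's algorithm, process smallest node first
Order: [1, 2, 0, 3, 5, 4]


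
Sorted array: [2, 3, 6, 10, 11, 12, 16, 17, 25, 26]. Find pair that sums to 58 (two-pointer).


Two pointers: lo=0, hi=9
No pair sums to 58


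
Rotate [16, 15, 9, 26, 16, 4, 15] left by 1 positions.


Left rotate by 1: [15, 9, 26, 16, 4, 15, 16]


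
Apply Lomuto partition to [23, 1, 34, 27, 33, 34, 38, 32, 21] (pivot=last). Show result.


Elements <= 21 go left of pivot.
Result: [1, 21, 34, 27, 33, 34, 38, 32, 23], pivot at index 1


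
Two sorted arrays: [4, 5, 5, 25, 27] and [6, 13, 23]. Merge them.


Compare heads, take smaller each step.
Merged: [4, 5, 5, 6, 13, 23, 25, 27]


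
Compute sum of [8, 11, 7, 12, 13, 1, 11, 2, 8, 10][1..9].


Prefix sums: [0, 8, 19, 26, 38, 51, 52, 63, 65, 73, 83]
Sum[1..9] = prefix[10] - prefix[1] = 83 - 8 = 75


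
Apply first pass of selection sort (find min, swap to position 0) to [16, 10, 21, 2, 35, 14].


After one pass: [2, 10, 21, 16, 35, 14]


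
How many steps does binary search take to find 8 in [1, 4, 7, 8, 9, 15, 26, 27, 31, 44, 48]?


Search for 8:
[0,10] mid=5 arr[5]=15
[0,4] mid=2 arr[2]=7
[3,4] mid=3 arr[3]=8
Total: 3 comparisons


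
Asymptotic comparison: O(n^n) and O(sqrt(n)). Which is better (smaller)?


sublinear grows slower than n^n
O(sqrt(n)) is asymptotically smaller; O(n^n) grows faster


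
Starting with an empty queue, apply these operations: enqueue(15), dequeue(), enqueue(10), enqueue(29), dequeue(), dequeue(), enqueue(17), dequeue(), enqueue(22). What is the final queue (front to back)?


enqueue(15) -> [15]
dequeue() returns 15 -> []
enqueue(10) -> [10]
enqueue(29) -> [10, 29]
dequeue() returns 10 -> [29]
dequeue() returns 29 -> []
enqueue(17) -> [17]
dequeue() returns 17 -> []
enqueue(22) -> [22]
Final queue (front to back): [22]


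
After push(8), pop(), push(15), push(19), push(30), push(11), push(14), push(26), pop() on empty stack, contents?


push(8) -> [8]
pop() returns 8 -> []
push(15) -> [15]
push(19) -> [15, 19]
push(30) -> [15, 19, 30]
push(11) -> [15, 19, 30, 11]
push(14) -> [15, 19, 30, 11, 14]
push(26) -> [15, 19, 30, 11, 14, 26]
pop() returns 26 -> [15, 19, 30, 11, 14]
Final stack (bottom to top): [15, 19, 30, 11, 14]


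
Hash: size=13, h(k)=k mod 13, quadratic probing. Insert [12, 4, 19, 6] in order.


Insertions: 12->slot 12; 4->slot 4; 19->slot 6; 6->slot 7
Table: [None, None, None, None, 4, None, 19, 6, None, None, None, None, 12]


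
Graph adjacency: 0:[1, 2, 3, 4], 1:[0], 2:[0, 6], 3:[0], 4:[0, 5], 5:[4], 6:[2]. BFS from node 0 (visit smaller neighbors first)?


BFS queue: start with [0]
Visit order: [0, 1, 2, 3, 4, 6, 5]


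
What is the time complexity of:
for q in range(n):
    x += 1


Per nesting level: O(n) = O(n)
Complexity: O(n)


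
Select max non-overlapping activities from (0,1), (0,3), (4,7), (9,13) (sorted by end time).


Greedy: pick earliest-ending, then skip overlaps.
Selected (3 activities): [(0, 1), (4, 7), (9, 13)]


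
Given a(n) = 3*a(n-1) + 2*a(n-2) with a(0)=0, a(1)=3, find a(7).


Build bottom-up:
...a(5)=417, a(6)=1485, a(7)=3*1485+2*417=5289


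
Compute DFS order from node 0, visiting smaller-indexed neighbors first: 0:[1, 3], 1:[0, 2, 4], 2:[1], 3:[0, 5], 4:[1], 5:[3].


DFS stack-based: start with [0]
Visit order: [0, 1, 2, 4, 3, 5]


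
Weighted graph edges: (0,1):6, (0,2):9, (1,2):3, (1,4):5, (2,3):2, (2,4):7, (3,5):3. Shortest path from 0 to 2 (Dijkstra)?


Dijkstra from 0:
Distances: {0: 0, 1: 6, 2: 9, 3: 11, 4: 11, 5: 14}
Shortest distance to 2 = 9, path = [0, 2]


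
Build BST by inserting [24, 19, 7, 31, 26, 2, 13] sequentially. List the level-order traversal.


Root = 24; build tree by BST insertion.
Level-Order traversal: [24, 19, 31, 7, 26, 2, 13]


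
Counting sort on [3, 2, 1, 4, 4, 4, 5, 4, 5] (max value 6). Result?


Count array: [0, 1, 1, 1, 4, 2, 0]
Reconstruct: [1, 2, 3, 4, 4, 4, 4, 5, 5]


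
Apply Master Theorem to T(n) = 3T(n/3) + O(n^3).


a=3, b=3, c=3. log_3(3)=1 < c=3. Case 3: O(n^c) = O(n^3)
Complexity: O(n^3)


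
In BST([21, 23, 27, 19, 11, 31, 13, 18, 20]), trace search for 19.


BST root = 21
Search for 19: compare at each node
Path: [21, 19]


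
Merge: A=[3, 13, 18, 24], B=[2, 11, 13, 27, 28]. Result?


Compare heads, take smaller each step.
Merged: [2, 3, 11, 13, 13, 18, 24, 27, 28]


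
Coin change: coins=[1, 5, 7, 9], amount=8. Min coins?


dp[0]=0; dp[i]=1+min(dp[i-c] for c in coins)
...dp[3]=3, dp[4]=4, dp[5]=1, dp[6]=2, dp[7]=1, dp[8]=2
Minimum coins for 8 = 2


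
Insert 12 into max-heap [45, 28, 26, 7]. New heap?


Append 12: [45, 28, 26, 7, 12]
Bubble up: no swaps needed
Result: [45, 28, 26, 7, 12]


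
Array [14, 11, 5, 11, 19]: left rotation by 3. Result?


Left rotate by 3: [11, 19, 14, 11, 5]


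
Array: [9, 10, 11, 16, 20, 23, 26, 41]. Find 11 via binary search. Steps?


Search for 11:
[0,7] mid=3 arr[3]=16
[0,2] mid=1 arr[1]=10
[2,2] mid=2 arr[2]=11
Total: 3 comparisons


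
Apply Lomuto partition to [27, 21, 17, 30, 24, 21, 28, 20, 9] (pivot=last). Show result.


Elements <= 9 go left of pivot.
Result: [9, 21, 17, 30, 24, 21, 28, 20, 27], pivot at index 0


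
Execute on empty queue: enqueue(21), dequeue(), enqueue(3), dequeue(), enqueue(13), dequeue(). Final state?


enqueue(21) -> [21]
dequeue() returns 21 -> []
enqueue(3) -> [3]
dequeue() returns 3 -> []
enqueue(13) -> [13]
dequeue() returns 13 -> []
Final queue (front to back): []


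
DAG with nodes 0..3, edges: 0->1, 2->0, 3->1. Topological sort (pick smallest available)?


Kahn's algorithm, process smallest node first
Order: [2, 0, 3, 1]


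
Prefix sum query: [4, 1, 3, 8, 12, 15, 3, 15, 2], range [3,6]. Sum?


Prefix sums: [0, 4, 5, 8, 16, 28, 43, 46, 61, 63]
Sum[3..6] = prefix[7] - prefix[3] = 46 - 8 = 38


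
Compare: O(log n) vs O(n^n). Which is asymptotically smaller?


logarithmic grows slower than n^n
O(log n) is asymptotically smaller; O(n^n) grows faster


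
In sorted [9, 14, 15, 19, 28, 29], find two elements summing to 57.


Two pointers: lo=0, hi=5
Found pair: (28, 29) summing to 57


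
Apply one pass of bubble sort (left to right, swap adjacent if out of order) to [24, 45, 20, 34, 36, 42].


After one pass: [24, 20, 34, 36, 42, 45]


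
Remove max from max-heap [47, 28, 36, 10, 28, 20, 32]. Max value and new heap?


Max = 47
Replace root with last, heapify down
Resulting heap: [36, 28, 32, 10, 28, 20]


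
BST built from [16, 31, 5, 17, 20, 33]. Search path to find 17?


BST root = 16
Search for 17: compare at each node
Path: [16, 31, 17]


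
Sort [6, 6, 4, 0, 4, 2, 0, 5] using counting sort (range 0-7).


Count array: [2, 0, 1, 0, 2, 1, 2, 0]
Reconstruct: [0, 0, 2, 4, 4, 5, 6, 6]


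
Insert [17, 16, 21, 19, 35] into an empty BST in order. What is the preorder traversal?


Root = 17; build tree by BST insertion.
Preorder traversal: [17, 16, 21, 19, 35]


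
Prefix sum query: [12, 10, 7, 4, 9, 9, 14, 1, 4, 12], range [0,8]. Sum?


Prefix sums: [0, 12, 22, 29, 33, 42, 51, 65, 66, 70, 82]
Sum[0..8] = prefix[9] - prefix[0] = 70 - 0 = 70


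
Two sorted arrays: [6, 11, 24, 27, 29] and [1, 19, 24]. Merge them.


Compare heads, take smaller each step.
Merged: [1, 6, 11, 19, 24, 24, 27, 29]


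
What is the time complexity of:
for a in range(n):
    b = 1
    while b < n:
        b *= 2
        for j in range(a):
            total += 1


Per nesting level: O(n) * O(log n) * O(n) [triangular over a] = O(n^2 log n)
Complexity: O(n^2 log n)


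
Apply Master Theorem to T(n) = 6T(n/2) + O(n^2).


a=6, b=2, c=2. log_2(6)=2.585 > c=2. Case 1: O(n^log_b(a)) = O(n^2.585)
Complexity: O(n^2.585)


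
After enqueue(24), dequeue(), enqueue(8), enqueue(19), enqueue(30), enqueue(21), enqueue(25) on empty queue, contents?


enqueue(24) -> [24]
dequeue() returns 24 -> []
enqueue(8) -> [8]
enqueue(19) -> [8, 19]
enqueue(30) -> [8, 19, 30]
enqueue(21) -> [8, 19, 30, 21]
enqueue(25) -> [8, 19, 30, 21, 25]
Final queue (front to back): [8, 19, 30, 21, 25]


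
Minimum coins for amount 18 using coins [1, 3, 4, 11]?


dp[0]=0; dp[i]=1+min(dp[i-c] for c in coins)
...dp[13]=3, dp[14]=2, dp[15]=2, dp[16]=3, dp[17]=3, dp[18]=3
Minimum coins for 18 = 3


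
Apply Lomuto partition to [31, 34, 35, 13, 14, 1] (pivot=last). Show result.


Elements <= 1 go left of pivot.
Result: [1, 34, 35, 13, 14, 31], pivot at index 0


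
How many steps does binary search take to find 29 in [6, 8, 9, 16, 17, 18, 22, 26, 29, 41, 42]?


Search for 29:
[0,10] mid=5 arr[5]=18
[6,10] mid=8 arr[8]=29
Total: 2 comparisons


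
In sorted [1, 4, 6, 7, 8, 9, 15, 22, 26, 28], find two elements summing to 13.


Two pointers: lo=0, hi=9
Found pair: (4, 9) summing to 13


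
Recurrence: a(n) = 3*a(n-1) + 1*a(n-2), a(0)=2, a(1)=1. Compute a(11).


Build bottom-up:
...a(9)=20824, a(10)=68777, a(11)=3*68777+1*20824=227155


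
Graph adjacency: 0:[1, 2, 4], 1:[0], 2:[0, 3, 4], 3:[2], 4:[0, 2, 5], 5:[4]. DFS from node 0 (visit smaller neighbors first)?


DFS stack-based: start with [0]
Visit order: [0, 1, 2, 3, 4, 5]


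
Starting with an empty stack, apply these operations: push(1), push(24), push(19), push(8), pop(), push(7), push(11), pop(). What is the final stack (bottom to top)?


push(1) -> [1]
push(24) -> [1, 24]
push(19) -> [1, 24, 19]
push(8) -> [1, 24, 19, 8]
pop() returns 8 -> [1, 24, 19]
push(7) -> [1, 24, 19, 7]
push(11) -> [1, 24, 19, 7, 11]
pop() returns 11 -> [1, 24, 19, 7]
Final stack (bottom to top): [1, 24, 19, 7]


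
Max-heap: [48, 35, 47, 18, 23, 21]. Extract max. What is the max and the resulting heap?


Max = 48
Replace root with last, heapify down
Resulting heap: [47, 35, 21, 18, 23]


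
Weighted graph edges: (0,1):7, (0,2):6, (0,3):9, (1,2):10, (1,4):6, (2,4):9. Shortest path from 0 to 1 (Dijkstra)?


Dijkstra from 0:
Distances: {0: 0, 1: 7, 2: 6, 3: 9, 4: 13}
Shortest distance to 1 = 7, path = [0, 1]


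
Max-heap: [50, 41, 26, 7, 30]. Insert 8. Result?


Append 8: [50, 41, 26, 7, 30, 8]
Bubble up: no swaps needed
Result: [50, 41, 26, 7, 30, 8]


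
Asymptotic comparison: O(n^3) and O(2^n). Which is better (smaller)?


cubic grows slower than exponential
O(n^3) is asymptotically smaller; O(2^n) grows faster


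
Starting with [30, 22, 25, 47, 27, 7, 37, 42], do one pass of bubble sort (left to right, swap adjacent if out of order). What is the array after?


After one pass: [22, 25, 30, 27, 7, 37, 42, 47]


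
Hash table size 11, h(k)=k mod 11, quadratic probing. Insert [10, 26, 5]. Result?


Insertions: 10->slot 10; 26->slot 4; 5->slot 5
Table: [None, None, None, None, 26, 5, None, None, None, None, 10]


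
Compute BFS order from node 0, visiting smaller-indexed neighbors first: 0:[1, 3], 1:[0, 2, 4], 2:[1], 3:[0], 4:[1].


BFS queue: start with [0]
Visit order: [0, 1, 3, 2, 4]


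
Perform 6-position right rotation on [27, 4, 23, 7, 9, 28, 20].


Right rotate by 6: [4, 23, 7, 9, 28, 20, 27]


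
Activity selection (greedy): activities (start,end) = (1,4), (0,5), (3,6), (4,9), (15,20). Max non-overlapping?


Greedy: pick earliest-ending, then skip overlaps.
Selected (3 activities): [(1, 4), (4, 9), (15, 20)]


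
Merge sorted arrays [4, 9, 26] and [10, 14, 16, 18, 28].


Compare heads, take smaller each step.
Merged: [4, 9, 10, 14, 16, 18, 26, 28]


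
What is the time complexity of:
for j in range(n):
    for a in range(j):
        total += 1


Per nesting level: O(n) * O(n) [triangular over j] = O(n^2)
Complexity: O(n^2)


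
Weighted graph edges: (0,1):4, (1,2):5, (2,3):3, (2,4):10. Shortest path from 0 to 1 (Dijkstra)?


Dijkstra from 0:
Distances: {0: 0, 1: 4, 2: 9, 3: 12, 4: 19}
Shortest distance to 1 = 4, path = [0, 1]


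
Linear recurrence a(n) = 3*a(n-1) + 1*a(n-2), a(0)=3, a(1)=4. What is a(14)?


Build bottom-up:
...a(12)=2293563, a(13)=7575124, a(14)=3*7575124+1*2293563=25018935


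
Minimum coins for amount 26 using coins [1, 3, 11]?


dp[0]=0; dp[i]=1+min(dp[i-c] for c in coins)
...dp[21]=5, dp[22]=2, dp[23]=3, dp[24]=4, dp[25]=3, dp[26]=4
Minimum coins for 26 = 4


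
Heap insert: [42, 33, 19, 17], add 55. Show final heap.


Append 55: [42, 33, 19, 17, 55]
Bubble up: swap idx 4(55) with idx 1(33); swap idx 1(55) with idx 0(42)
Result: [55, 42, 19, 17, 33]


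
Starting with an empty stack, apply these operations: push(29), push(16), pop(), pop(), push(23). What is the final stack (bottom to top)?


push(29) -> [29]
push(16) -> [29, 16]
pop() returns 16 -> [29]
pop() returns 29 -> []
push(23) -> [23]
Final stack (bottom to top): [23]


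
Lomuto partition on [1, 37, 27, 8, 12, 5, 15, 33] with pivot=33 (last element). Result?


Elements <= 33 go left of pivot.
Result: [1, 27, 8, 12, 5, 15, 33, 37], pivot at index 6


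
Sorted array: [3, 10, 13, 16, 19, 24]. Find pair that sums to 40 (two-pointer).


Two pointers: lo=0, hi=5
Found pair: (16, 24) summing to 40


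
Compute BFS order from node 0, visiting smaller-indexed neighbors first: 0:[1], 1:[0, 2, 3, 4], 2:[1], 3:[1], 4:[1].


BFS queue: start with [0]
Visit order: [0, 1, 2, 3, 4]


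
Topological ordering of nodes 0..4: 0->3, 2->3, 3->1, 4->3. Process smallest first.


Kahn's algorithm, process smallest node first
Order: [0, 2, 4, 3, 1]


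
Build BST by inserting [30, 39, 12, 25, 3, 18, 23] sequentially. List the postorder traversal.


Root = 30; build tree by BST insertion.
Postorder traversal: [3, 23, 18, 25, 12, 39, 30]


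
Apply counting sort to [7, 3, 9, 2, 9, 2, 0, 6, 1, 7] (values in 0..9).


Count array: [1, 1, 2, 1, 0, 0, 1, 2, 0, 2]
Reconstruct: [0, 1, 2, 2, 3, 6, 7, 7, 9, 9]


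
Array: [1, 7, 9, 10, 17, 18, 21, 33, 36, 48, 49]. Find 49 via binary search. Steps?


Search for 49:
[0,10] mid=5 arr[5]=18
[6,10] mid=8 arr[8]=36
[9,10] mid=9 arr[9]=48
[10,10] mid=10 arr[10]=49
Total: 4 comparisons


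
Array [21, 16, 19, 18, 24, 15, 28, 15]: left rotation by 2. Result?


Left rotate by 2: [19, 18, 24, 15, 28, 15, 21, 16]


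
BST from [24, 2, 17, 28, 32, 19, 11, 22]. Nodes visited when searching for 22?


BST root = 24
Search for 22: compare at each node
Path: [24, 2, 17, 19, 22]


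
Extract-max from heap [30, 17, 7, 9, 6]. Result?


Max = 30
Replace root with last, heapify down
Resulting heap: [17, 9, 7, 6]


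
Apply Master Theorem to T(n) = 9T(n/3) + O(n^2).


a=9, b=3, c=2. log_3(9)=2 = c=2. Case 2: O(n^c log n) = O(n^2 log n)
Complexity: O(n^2 log n)
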